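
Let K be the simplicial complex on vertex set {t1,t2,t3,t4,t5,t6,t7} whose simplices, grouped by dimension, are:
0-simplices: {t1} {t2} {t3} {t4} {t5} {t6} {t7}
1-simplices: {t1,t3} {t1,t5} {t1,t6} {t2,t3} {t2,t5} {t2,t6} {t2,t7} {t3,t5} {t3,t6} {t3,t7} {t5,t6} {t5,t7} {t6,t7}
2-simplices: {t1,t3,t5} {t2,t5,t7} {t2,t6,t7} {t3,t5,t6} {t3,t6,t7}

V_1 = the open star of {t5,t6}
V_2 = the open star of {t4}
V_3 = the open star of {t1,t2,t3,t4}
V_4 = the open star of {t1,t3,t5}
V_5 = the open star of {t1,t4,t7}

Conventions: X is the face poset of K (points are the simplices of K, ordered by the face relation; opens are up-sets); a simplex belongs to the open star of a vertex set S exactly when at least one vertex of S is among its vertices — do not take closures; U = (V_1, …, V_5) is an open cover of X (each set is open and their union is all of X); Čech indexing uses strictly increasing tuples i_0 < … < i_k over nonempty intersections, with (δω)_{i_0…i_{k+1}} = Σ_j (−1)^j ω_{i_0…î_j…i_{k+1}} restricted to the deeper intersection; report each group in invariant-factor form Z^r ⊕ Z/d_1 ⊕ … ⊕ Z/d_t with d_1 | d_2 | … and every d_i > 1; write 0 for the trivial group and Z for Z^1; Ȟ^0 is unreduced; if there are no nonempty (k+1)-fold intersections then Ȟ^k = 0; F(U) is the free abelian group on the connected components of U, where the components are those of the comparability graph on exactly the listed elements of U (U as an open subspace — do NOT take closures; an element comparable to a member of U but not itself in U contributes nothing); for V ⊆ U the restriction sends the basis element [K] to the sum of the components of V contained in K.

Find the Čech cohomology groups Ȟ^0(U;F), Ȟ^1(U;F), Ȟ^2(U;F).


Ȟ^0 ≅ Z^2; Ȟ^1 ≅ Z^3; Ȟ^2 ≅ 0

cover nerve:
  V1={{t5},{t6},{t1,t5},{t1,t6},{t2,t5},{t2,t6},{t3,t5},{t3,t6},{t5,t6},{t5,t7},{t6,t7},{t1,t3,t5},{t2,t5,t7},{t2,t6,t7},{t3,t5,t6},{t3,t6,t7}} V2={{t4}} V3={{t1},{t2},{t3},{t4},{t1,t3},{t1,t5},{t1,t6},{t2,t3},{t2,t5},{t2,t6},{t2,t7},{t3,t5},{t3,t6},{t3,t7},{t1,t3,t5},{t2,t5,t7},{t2,t6,t7},{t3,t5,t6},{t3,t6,t7}} V4={{t1},{t3},{t5},{t1,t3},{t1,t5},{t1,t6},{t2,t3},{t2,t5},{t3,t5},{t3,t6},{t3,t7},{t5,t6},{t5,t7},{t1,t3,t5},{t2,t5,t7},{t3,t5,t6},{t3,t6,t7}} V5={{t1},{t4},{t7},{t1,t3},{t1,t5},{t1,t6},{t2,t7},{t3,t7},{t5,t7},{t6,t7},{t1,t3,t5},{t2,t5,t7},{t2,t6,t7},{t3,t6,t7}}
  V13={{t1,t5},{t1,t6},{t2,t5},{t2,t6},{t3,t5},{t3,t6},{t1,t3,t5},{t2,t5,t7},{t2,t6,t7},{t3,t5,t6},{t3,t6,t7}} V14={{t5},{t1,t5},{t1,t6},{t2,t5},{t3,t5},{t3,t6},{t5,t6},{t5,t7},{t1,t3,t5},{t2,t5,t7},{t3,t5,t6},{t3,t6,t7}} V15={{t1,t5},{t1,t6},{t5,t7},{t6,t7},{t1,t3,t5},{t2,t5,t7},{t2,t6,t7},{t3,t6,t7}} V23={{t4}} V25={{t4}} V34={{t1},{t3},{t1,t3},{t1,t5},{t1,t6},{t2,t3},{t2,t5},{t3,t5},{t3,t6},{t3,t7},{t1,t3,t5},{t2,t5,t7},{t3,t5,t6},{t3,t6,t7}} V35={{t1},{t4},{t1,t3},{t1,t5},{t1,t6},{t2,t7},{t3,t7},{t1,t3,t5},{t2,t5,t7},{t2,t6,t7},{t3,t6,t7}} V45={{t1},{t1,t3},{t1,t5},{t1,t6},{t3,t7},{t5,t7},{t1,t3,t5},{t2,t5,t7},{t3,t6,t7}}
  V134={{t1,t5},{t1,t6},{t2,t5},{t3,t5},{t3,t6},{t1,t3,t5},{t2,t5,t7},{t3,t5,t6},{t3,t6,t7}} V135={{t1,t5},{t1,t6},{t1,t3,t5},{t2,t5,t7},{t2,t6,t7},{t3,t6,t7}} V145={{t1,t5},{t1,t6},{t5,t7},{t1,t3,t5},{t2,t5,t7},{t3,t6,t7}} V235={{t4}} V345={{t1},{t1,t3},{t1,t5},{t1,t6},{t3,t7},{t1,t3,t5},{t2,t5,t7},{t3,t6,t7}}
  V1345={{t1,t5},{t1,t6},{t1,t3,t5},{t2,t5,t7},{t3,t6,t7}}
components per intersection:
  V1: {{t5},{t6},{t1,t5},{t1,t6},{t2,t5},{t2,t6},{t3,t5},{t3,t6},{t5,t6},{t5,t7},{t6,t7},{t1,t3,t5},{t2,t5,t7},{t2,t6,t7},{t3,t5,t6},{t3,t6,t7}}
  V2: {{t4}}
  V3: {{t1},{t2},{t3},{t1,t3},{t1,t5},{t1,t6},{t2,t3},{t2,t5},{t2,t6},{t2,t7},{t3,t5},{t3,t6},{t3,t7},{t1,t3,t5},{t2,t5,t7},{t2,t6,t7},{t3,t5,t6},{t3,t6,t7}} {{t4}}
  V4: {{t1},{t3},{t5},{t1,t3},{t1,t5},{t1,t6},{t2,t3},{t2,t5},{t3,t5},{t3,t6},{t3,t7},{t5,t6},{t5,t7},{t1,t3,t5},{t2,t5,t7},{t3,t5,t6},{t3,t6,t7}}
  V5: {{t1},{t1,t3},{t1,t5},{t1,t6},{t1,t3,t5}} {{t4}} {{t7},{t2,t7},{t3,t7},{t5,t7},{t6,t7},{t2,t5,t7},{t2,t6,t7},{t3,t6,t7}}
  V13: {{t1,t5},{t3,t5},{t3,t6},{t1,t3,t5},{t3,t5,t6},{t3,t6,t7}} {{t1,t6}} {{t2,t5},{t2,t5,t7}} {{t2,t6},{t2,t6,t7}}
  V14: {{t5},{t1,t5},{t2,t5},{t3,t5},{t3,t6},{t5,t6},{t5,t7},{t1,t3,t5},{t2,t5,t7},{t3,t5,t6},{t3,t6,t7}} {{t1,t6}}
  V15: {{t1,t5},{t1,t3,t5}} {{t1,t6}} {{t5,t7},{t2,t5,t7}} {{t6,t7},{t2,t6,t7},{t3,t6,t7}}
  V23: {{t4}}
  V25: {{t4}}
  V34: {{t1},{t3},{t1,t3},{t1,t5},{t1,t6},{t2,t3},{t3,t5},{t3,t6},{t3,t7},{t1,t3,t5},{t3,t5,t6},{t3,t6,t7}} {{t2,t5},{t2,t5,t7}}
  V35: {{t1},{t1,t3},{t1,t5},{t1,t6},{t1,t3,t5}} {{t4}} {{t2,t7},{t2,t5,t7},{t2,t6,t7}} {{t3,t7},{t3,t6,t7}}
  V45: {{t1},{t1,t3},{t1,t5},{t1,t6},{t1,t3,t5}} {{t3,t7},{t3,t6,t7}} {{t5,t7},{t2,t5,t7}}
  V134: {{t1,t5},{t3,t5},{t3,t6},{t1,t3,t5},{t3,t5,t6},{t3,t6,t7}} {{t1,t6}} {{t2,t5},{t2,t5,t7}}
  V135: {{t1,t5},{t1,t3,t5}} {{t1,t6}} {{t2,t5,t7}} {{t2,t6,t7}} {{t3,t6,t7}}
  V145: {{t1,t5},{t1,t3,t5}} {{t1,t6}} {{t5,t7},{t2,t5,t7}} {{t3,t6,t7}}
  V235: {{t4}}
  V345: {{t1},{t1,t3},{t1,t5},{t1,t6},{t1,t3,t5}} {{t3,t7},{t3,t6,t7}} {{t2,t5,t7}}
  V1345: {{t1,t5},{t1,t3,t5}} {{t1,t6}} {{t2,t5,t7}} {{t3,t6,t7}}
C dims 8,21,16,4; δ0: rk 6, SNF 1^6; δ1: rk 12, SNF 1^12; δ2: rk 4, SNF 1^4
Ȟ^0: (8−6)−0=2 ⇒ Z^2
Ȟ^1: (21−12)−6=3 ⇒ Z^3
Ȟ^2: (16−4)−12=0 ⇒ 0


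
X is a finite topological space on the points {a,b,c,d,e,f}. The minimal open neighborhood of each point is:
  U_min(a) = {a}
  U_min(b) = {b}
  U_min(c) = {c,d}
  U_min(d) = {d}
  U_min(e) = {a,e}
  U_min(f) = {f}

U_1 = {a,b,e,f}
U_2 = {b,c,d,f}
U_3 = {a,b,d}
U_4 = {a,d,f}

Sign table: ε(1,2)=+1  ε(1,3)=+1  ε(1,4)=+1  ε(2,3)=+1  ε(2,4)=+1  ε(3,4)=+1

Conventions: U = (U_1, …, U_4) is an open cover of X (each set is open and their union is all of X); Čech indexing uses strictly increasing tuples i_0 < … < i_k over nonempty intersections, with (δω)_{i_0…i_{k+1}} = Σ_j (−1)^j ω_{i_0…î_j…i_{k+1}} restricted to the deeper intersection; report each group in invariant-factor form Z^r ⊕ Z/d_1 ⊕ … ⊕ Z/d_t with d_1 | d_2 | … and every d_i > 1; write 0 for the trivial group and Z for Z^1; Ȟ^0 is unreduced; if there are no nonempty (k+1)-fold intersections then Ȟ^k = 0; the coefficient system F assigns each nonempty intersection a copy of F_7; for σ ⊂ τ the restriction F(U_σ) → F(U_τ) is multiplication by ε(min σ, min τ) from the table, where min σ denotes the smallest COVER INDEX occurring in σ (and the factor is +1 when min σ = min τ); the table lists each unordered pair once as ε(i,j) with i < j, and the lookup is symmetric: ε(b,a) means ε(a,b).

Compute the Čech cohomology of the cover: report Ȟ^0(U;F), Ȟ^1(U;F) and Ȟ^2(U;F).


Ȟ^0 ≅ Z/7; Ȟ^1 ≅ 0; Ȟ^2 ≅ Z/7

nonempty intersections:
  U12={b,f} U13={a,b} U14={a,f} U23={b,d} U24={d,f} U34={a,d}
  U123={b} U124={f} U134={a} U234={d}
C dims 4,6,4; δ0: rk_F7 3; δ1: rk_F7 3
Ȟ^0: (4−3)−0=1 ⇒ Z/7
Ȟ^1: (6−3)−3=0 ⇒ 0
Ȟ^2: (4−0)−3=1 ⇒ Z/7


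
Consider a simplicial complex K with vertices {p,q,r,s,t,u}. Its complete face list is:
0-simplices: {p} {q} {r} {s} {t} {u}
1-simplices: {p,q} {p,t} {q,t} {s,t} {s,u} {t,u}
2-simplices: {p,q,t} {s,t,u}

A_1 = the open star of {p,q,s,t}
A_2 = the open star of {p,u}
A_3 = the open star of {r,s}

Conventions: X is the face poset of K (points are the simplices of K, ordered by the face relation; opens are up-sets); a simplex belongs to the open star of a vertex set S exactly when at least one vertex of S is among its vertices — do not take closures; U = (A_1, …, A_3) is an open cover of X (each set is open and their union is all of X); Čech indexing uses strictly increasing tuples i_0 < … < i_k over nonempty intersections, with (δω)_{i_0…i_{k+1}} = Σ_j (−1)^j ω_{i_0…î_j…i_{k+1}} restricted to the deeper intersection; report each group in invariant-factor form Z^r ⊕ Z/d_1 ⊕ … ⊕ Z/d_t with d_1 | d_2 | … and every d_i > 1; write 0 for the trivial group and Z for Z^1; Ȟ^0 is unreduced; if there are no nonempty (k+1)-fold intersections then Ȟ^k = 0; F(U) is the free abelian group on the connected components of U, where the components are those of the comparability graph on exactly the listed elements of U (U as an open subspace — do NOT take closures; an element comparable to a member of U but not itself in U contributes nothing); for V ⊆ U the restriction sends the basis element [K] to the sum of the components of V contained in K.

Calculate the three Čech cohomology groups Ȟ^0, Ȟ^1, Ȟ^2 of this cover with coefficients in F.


nonempty overlaps:
  A1={{p},{q},{s},{t},{p,q},{p,t},{q,t},{s,t},{s,u},{t,u},{p,q,t},{s,t,u}} A2={{p},{u},{p,q},{p,t},{s,u},{t,u},{p,q,t},{s,t,u}} A3={{r},{s},{s,t},{s,u},{s,t,u}}
  A12={{p},{p,q},{p,t},{s,u},{t,u},{p,q,t},{s,t,u}} A13={{s},{s,t},{s,u},{s,t,u}} A23={{s,u},{s,t,u}}
  A123={{s,u},{s,t,u}}
components per intersection:
  A1: {{p},{q},{s},{t},{p,q},{p,t},{q,t},{s,t},{s,u},{t,u},{p,q,t},{s,t,u}}
  A2: {{p},{p,q},{p,t},{p,q,t}} {{u},{s,u},{t,u},{s,t,u}}
  A3: {{r}} {{s},{s,t},{s,u},{s,t,u}}
  A12: {{p},{p,q},{p,t},{p,q,t}} {{s,u},{t,u},{s,t,u}}
  A13: {{s},{s,t},{s,u},{s,t,u}}
  A23: {{s,u},{s,t,u}}
  A123: {{s,u},{s,t,u}}
C dims 5,4,1; δ0: rk 3, SNF 1^3; δ1: rk 1, SNF 1^1
degree 0: 5−3−0 = 2 → Ȟ^0 ≅ Z^2
degree 1: 4−1−3 = 0 → Ȟ^1 ≅ 0
degree 2: 1−0−1 = 0 → Ȟ^2 ≅ 0

Ȟ^0 = Z^2, Ȟ^1 = 0, Ȟ^2 = 0


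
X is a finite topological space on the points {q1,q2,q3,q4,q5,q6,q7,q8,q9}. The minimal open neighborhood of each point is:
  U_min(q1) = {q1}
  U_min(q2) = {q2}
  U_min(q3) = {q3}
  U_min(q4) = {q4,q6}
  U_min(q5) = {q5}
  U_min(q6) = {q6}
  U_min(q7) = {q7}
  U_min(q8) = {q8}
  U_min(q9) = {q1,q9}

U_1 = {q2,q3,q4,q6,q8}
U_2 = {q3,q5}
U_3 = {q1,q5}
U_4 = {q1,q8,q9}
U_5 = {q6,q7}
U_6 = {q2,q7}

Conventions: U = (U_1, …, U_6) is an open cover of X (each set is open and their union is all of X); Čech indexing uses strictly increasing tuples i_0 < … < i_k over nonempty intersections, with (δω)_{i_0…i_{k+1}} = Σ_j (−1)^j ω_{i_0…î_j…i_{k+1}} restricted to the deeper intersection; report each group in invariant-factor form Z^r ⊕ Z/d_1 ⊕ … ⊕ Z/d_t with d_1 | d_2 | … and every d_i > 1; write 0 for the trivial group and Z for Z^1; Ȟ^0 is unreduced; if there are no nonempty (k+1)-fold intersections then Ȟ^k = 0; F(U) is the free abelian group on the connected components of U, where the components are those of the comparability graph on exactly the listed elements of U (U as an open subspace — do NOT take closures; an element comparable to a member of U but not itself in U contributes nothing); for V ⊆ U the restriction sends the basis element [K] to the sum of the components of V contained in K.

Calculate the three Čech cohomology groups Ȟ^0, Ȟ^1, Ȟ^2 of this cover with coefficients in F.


Ȟ^0 = Z^7, Ȟ^1 = 0 and Ȟ^2 = 0

cover nerve:
  U12={q3} U14={q8} U15={q6} U16={q2} U23={q5} U34={q1} U56={q7}
components per intersection:
  U1: {q2} {q3} {q4,q6} {q8}
  U2: {q3} {q5}
  U3: {q1} {q5}
  U4: {q1,q9} {q8}
  U5: {q6} {q7}
  U6: {q2} {q7}
  U12: {q3}
  U14: {q8}
  U15: {q6}
  U16: {q2}
  U23: {q5}
  U34: {q1}
  U56: {q7}
C dims 14,7; δ0: rk 7, SNF 1^7
Ȟ^0: (14−7)−0=7 ⇒ Z^7
Ȟ^1: (7−0)−7=0 ⇒ 0
Ȟ^2: (0−0)−0=0 ⇒ 0


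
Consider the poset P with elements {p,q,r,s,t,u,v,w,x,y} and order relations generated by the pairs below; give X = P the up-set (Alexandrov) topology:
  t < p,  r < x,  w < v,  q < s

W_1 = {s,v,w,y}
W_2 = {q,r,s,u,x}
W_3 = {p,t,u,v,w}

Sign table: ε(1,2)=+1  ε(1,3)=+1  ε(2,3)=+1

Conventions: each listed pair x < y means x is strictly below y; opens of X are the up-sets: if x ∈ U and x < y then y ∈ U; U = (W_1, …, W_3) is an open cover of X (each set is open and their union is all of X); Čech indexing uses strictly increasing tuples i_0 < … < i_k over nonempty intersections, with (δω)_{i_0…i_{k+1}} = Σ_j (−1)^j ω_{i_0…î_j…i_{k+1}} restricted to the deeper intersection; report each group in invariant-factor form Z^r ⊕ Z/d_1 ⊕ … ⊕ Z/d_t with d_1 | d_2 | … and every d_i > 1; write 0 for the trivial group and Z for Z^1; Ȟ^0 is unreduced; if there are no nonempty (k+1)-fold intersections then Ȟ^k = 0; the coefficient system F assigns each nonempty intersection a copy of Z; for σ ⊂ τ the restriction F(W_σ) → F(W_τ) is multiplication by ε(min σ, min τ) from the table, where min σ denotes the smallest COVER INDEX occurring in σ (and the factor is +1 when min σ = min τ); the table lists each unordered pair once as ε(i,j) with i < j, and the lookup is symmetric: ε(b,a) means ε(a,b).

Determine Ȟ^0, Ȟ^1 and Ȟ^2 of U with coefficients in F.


cover nerve:
  W12={s} W13={v,w} W23={u}
C dims 3,3; δ0: rk 2, SNF 1^2
Ȟ^0: (3−2)−0=1 ⇒ Z
Ȟ^1: (3−0)−2=1 ⇒ Z
Ȟ^2: (0−0)−0=0 ⇒ 0

Ȟ^0(U;F) ≅ Z; Ȟ^1(U;F) ≅ Z; Ȟ^2(U;F) ≅ 0


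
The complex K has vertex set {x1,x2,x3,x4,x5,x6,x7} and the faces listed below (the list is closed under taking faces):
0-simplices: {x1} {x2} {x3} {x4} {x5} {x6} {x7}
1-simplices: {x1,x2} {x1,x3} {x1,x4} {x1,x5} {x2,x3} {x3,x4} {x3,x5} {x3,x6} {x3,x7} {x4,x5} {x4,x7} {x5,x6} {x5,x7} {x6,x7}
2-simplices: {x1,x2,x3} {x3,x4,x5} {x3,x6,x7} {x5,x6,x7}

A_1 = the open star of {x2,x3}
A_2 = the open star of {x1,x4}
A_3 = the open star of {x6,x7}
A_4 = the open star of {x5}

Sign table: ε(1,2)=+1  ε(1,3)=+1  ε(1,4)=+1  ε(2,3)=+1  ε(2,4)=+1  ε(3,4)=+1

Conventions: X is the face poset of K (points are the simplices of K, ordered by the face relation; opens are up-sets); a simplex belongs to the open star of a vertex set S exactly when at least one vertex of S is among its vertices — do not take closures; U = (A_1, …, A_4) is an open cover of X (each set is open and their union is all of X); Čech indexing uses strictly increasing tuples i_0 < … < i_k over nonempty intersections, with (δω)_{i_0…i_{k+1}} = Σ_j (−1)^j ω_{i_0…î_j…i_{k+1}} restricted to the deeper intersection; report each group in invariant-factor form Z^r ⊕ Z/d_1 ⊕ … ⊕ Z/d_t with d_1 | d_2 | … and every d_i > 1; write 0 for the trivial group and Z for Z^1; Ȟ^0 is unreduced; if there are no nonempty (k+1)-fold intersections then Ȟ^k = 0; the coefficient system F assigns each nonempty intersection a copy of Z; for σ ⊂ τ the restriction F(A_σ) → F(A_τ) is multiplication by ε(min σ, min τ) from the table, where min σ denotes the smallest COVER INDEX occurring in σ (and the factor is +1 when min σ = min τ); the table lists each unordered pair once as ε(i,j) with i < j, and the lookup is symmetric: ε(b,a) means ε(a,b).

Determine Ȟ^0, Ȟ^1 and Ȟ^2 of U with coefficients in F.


Ȟ^0 ≅ Z; Ȟ^1 ≅ Z^2; Ȟ^2 ≅ 0

nerve simplices:
  A1={{x2},{x3},{x1,x2},{x1,x3},{x2,x3},{x3,x4},{x3,x5},{x3,x6},{x3,x7},{x1,x2,x3},{x3,x4,x5},{x3,x6,x7}} A2={{x1},{x4},{x1,x2},{x1,x3},{x1,x4},{x1,x5},{x3,x4},{x4,x5},{x4,x7},{x1,x2,x3},{x3,x4,x5}} A3={{x6},{x7},{x3,x6},{x3,x7},{x4,x7},{x5,x6},{x5,x7},{x6,x7},{x3,x6,x7},{x5,x6,x7}} A4={{x5},{x1,x5},{x3,x5},{x4,x5},{x5,x6},{x5,x7},{x3,x4,x5},{x5,x6,x7}}
  A12={{x1,x2},{x1,x3},{x3,x4},{x1,x2,x3},{x3,x4,x5}} A13={{x3,x6},{x3,x7},{x3,x6,x7}} A14={{x3,x5},{x3,x4,x5}} A23={{x4,x7}} A24={{x1,x5},{x4,x5},{x3,x4,x5}} A34={{x5,x6},{x5,x7},{x5,x6,x7}}
  A124={{x3,x4,x5}}
C dims 4,6,1; δ0: rk 3, SNF 1^3; δ1: rk 1, SNF 1^1
degree 0: 4−3−0 = 1 → Ȟ^0 ≅ Z
degree 1: 6−1−3 = 2 → Ȟ^1 ≅ Z^2
degree 2: 1−0−1 = 0 → Ȟ^2 ≅ 0


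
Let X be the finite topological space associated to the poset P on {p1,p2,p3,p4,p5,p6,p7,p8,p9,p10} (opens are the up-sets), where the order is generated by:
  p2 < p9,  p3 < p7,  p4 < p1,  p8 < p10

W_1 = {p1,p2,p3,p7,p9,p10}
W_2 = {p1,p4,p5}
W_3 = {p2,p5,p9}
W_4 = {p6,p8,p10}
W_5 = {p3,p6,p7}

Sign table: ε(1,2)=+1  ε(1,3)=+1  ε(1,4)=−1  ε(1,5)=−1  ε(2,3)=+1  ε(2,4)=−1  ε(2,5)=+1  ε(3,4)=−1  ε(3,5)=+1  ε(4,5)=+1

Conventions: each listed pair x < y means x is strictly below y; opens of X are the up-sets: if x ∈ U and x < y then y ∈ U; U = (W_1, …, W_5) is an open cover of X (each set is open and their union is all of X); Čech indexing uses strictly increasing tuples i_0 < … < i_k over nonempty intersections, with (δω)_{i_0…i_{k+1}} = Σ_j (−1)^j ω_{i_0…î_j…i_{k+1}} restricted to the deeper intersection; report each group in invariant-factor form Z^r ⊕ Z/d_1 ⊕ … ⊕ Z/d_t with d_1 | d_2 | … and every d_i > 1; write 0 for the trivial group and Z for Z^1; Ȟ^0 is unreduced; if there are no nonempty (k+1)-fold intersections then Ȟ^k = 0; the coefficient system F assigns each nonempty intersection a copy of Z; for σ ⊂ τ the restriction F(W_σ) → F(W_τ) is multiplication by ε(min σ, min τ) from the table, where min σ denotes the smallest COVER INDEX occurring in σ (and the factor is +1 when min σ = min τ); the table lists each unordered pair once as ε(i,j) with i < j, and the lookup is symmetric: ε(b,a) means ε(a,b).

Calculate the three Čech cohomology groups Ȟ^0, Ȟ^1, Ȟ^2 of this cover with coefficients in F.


Ȟ^0(U;F) ≅ Z, Ȟ^1(U;F) ≅ Z^2, Ȟ^2(U;F) ≅ 0

cover nerve:
  W12={p1} W13={p2,p9} W14={p10} W15={p3,p7} W23={p5} W45={p6}
C dims 5,6; δ0: rk 4, SNF 1^4
Ȟ^0: (5−4)−0=1 ⇒ Z
Ȟ^1: (6−0)−4=2 ⇒ Z^2
Ȟ^2: (0−0)−0=0 ⇒ 0


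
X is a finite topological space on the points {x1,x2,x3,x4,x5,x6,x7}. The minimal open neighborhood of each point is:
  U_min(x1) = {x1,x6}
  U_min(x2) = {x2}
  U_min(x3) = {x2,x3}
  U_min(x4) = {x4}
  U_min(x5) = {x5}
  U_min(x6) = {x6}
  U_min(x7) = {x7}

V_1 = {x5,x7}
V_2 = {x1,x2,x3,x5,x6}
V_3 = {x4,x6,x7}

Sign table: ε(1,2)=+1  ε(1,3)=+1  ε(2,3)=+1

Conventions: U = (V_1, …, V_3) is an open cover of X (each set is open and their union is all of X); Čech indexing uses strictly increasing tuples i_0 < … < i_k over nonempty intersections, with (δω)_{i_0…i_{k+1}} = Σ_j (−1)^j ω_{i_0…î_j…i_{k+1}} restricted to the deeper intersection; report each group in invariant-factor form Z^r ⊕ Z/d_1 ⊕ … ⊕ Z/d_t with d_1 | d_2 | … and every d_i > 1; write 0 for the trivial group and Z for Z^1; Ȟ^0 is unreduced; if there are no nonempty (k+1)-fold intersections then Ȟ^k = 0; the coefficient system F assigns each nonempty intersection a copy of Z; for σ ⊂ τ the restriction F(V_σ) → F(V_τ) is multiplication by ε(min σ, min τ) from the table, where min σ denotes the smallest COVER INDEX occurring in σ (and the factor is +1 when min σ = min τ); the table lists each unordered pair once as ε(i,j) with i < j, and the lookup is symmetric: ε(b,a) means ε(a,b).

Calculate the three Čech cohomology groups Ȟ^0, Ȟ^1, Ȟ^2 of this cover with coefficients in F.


Ȟ^0(U;F) ≅ Z, Ȟ^1(U;F) ≅ Z and Ȟ^2(U;F) ≅ 0

nonempty overlaps:
  V12={x5} V13={x7} V23={x6}
C dims 3,3; δ0: rk 2, SNF 1^2
degree 0: 3−2−0 = 1 → Ȟ^0 ≅ Z
degree 1: 3−0−2 = 1 → Ȟ^1 ≅ Z
degree 2: 0−0−0 = 0 → Ȟ^2 ≅ 0


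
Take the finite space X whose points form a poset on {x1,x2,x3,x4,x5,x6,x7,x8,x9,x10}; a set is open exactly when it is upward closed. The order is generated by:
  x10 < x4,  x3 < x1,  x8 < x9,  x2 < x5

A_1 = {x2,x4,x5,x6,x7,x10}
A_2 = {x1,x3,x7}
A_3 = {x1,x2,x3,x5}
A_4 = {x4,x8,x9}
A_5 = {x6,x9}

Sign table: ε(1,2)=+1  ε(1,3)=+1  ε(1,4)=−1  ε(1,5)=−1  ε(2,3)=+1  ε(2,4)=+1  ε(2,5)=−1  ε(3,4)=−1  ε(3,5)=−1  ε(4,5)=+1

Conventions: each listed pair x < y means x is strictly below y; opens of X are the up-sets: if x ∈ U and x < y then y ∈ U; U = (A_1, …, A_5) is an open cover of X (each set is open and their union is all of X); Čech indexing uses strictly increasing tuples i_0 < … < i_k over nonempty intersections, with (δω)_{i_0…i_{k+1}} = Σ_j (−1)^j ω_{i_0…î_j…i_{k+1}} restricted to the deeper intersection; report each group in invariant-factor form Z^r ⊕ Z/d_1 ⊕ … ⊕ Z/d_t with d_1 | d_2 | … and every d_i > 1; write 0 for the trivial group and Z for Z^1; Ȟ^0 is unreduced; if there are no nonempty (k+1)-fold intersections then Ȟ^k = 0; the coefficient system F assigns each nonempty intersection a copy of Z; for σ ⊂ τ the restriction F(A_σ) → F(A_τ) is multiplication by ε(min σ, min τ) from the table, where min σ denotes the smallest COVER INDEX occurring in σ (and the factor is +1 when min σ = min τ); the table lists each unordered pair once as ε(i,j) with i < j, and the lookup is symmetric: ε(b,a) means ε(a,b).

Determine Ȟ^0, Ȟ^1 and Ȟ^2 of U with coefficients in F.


cover nerve:
  A12={x7} A13={x2,x5} A14={x4} A15={x6} A23={x1,x3} A45={x9}
C dims 5,6; δ0: rk 4, SNF 1^4
Ȟ^0: (5−4)−0=1 ⇒ Z
Ȟ^1: (6−0)−4=2 ⇒ Z^2
Ȟ^2: (0−0)−0=0 ⇒ 0

Ȟ^0 = Z,  Ȟ^1 = Z^2,  Ȟ^2 = 0


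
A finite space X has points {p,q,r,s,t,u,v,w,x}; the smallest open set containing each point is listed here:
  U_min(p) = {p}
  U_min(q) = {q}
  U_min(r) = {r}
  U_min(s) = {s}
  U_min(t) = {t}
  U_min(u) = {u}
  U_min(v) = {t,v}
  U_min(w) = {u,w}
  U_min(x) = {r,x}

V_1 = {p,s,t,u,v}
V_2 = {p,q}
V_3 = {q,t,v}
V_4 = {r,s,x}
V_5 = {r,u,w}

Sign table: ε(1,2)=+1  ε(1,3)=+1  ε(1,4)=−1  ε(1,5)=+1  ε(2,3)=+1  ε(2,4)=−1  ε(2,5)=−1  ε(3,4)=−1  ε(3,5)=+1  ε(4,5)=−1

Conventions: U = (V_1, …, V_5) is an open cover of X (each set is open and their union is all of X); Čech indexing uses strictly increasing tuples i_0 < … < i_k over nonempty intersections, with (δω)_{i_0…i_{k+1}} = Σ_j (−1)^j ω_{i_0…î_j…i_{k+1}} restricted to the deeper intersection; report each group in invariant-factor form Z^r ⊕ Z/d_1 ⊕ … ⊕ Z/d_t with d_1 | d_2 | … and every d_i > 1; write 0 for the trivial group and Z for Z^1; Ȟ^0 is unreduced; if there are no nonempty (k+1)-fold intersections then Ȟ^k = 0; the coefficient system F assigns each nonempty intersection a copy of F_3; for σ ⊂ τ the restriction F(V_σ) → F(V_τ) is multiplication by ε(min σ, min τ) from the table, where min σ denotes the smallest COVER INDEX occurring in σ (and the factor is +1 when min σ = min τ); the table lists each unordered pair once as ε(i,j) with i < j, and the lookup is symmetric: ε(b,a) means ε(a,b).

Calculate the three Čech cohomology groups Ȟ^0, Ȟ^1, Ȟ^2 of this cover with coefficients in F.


nerve of the cover:
  V12={p} V13={t,v} V14={s} V15={u} V23={q} V45={r}
C dims 5,6; δ0: rk_F3 4
Ȟ^0 = (5 − 4) − 0 = 1, so Ȟ^0 ≅ Z/3
Ȟ^1 = (6 − 0) − 4 = 2, so Ȟ^1 ≅ Z/3 ⊕ Z/3
Ȟ^2 = (0 − 0) − 0 = 0, so Ȟ^2 ≅ 0

Ȟ^0(U;F) ≅ Z/3, Ȟ^1(U;F) ≅ Z/3 ⊕ Z/3 and Ȟ^2(U;F) ≅ 0


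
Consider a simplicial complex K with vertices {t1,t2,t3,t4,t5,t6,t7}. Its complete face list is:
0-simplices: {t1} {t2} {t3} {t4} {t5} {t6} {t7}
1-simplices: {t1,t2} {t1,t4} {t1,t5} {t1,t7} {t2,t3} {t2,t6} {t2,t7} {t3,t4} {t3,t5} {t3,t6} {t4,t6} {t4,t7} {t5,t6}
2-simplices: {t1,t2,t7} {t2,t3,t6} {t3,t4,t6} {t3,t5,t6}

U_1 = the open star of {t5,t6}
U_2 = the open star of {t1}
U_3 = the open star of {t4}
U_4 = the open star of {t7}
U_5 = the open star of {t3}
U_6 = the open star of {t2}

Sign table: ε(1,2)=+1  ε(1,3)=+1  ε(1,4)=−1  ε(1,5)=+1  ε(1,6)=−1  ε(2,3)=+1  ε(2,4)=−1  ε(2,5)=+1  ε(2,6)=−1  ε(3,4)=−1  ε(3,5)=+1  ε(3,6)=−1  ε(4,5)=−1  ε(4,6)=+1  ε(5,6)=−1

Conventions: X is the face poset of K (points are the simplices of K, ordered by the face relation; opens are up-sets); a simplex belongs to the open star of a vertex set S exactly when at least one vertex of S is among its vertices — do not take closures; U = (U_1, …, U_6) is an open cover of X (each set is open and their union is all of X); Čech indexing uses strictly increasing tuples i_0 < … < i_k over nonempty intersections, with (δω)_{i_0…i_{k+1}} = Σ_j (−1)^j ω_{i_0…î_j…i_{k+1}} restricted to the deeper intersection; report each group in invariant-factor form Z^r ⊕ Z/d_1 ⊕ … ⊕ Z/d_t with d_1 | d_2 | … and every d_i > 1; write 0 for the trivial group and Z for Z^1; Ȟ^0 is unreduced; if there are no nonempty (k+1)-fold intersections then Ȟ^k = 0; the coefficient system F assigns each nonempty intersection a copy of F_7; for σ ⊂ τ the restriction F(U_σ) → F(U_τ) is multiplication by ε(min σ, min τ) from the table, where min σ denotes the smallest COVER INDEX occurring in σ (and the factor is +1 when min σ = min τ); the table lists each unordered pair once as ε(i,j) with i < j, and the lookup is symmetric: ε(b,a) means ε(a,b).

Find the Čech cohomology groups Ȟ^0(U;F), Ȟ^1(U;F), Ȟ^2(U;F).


intersection data:
  U1={{t5},{t6},{t1,t5},{t2,t6},{t3,t5},{t3,t6},{t4,t6},{t5,t6},{t2,t3,t6},{t3,t4,t6},{t3,t5,t6}} U2={{t1},{t1,t2},{t1,t4},{t1,t5},{t1,t7},{t1,t2,t7}} U3={{t4},{t1,t4},{t3,t4},{t4,t6},{t4,t7},{t3,t4,t6}} U4={{t7},{t1,t7},{t2,t7},{t4,t7},{t1,t2,t7}} U5={{t3},{t2,t3},{t3,t4},{t3,t5},{t3,t6},{t2,t3,t6},{t3,t4,t6},{t3,t5,t6}} U6={{t2},{t1,t2},{t2,t3},{t2,t6},{t2,t7},{t1,t2,t7},{t2,t3,t6}}
  U12={{t1,t5}} U13={{t4,t6},{t3,t4,t6}} U15={{t3,t5},{t3,t6},{t2,t3,t6},{t3,t4,t6},{t3,t5,t6}} U16={{t2,t6},{t2,t3,t6}} U23={{t1,t4}} U24={{t1,t7},{t1,t2,t7}} U26={{t1,t2},{t1,t2,t7}} U34={{t4,t7}} U35={{t3,t4},{t3,t4,t6}} U46={{t2,t7},{t1,t2,t7}} U56={{t2,t3},{t2,t3,t6}}
  U135={{t3,t4,t6}} U156={{t2,t3,t6}} U246={{t1,t2,t7}}
C dims 6,11,3; δ0: rk_F7 5; δ1: rk_F7 3
Ȟ^0 = (6 − 5) − 0 = 1, so Ȟ^0 ≅ Z/7
Ȟ^1 = (11 − 3) − 5 = 3, so Ȟ^1 ≅ Z/7 ⊕ Z/7 ⊕ Z/7
Ȟ^2 = (3 − 0) − 3 = 0, so Ȟ^2 ≅ 0

Ȟ^0(U;F) ≅ Z/7; Ȟ^1(U;F) ≅ Z/7 ⊕ Z/7 ⊕ Z/7; Ȟ^2(U;F) ≅ 0


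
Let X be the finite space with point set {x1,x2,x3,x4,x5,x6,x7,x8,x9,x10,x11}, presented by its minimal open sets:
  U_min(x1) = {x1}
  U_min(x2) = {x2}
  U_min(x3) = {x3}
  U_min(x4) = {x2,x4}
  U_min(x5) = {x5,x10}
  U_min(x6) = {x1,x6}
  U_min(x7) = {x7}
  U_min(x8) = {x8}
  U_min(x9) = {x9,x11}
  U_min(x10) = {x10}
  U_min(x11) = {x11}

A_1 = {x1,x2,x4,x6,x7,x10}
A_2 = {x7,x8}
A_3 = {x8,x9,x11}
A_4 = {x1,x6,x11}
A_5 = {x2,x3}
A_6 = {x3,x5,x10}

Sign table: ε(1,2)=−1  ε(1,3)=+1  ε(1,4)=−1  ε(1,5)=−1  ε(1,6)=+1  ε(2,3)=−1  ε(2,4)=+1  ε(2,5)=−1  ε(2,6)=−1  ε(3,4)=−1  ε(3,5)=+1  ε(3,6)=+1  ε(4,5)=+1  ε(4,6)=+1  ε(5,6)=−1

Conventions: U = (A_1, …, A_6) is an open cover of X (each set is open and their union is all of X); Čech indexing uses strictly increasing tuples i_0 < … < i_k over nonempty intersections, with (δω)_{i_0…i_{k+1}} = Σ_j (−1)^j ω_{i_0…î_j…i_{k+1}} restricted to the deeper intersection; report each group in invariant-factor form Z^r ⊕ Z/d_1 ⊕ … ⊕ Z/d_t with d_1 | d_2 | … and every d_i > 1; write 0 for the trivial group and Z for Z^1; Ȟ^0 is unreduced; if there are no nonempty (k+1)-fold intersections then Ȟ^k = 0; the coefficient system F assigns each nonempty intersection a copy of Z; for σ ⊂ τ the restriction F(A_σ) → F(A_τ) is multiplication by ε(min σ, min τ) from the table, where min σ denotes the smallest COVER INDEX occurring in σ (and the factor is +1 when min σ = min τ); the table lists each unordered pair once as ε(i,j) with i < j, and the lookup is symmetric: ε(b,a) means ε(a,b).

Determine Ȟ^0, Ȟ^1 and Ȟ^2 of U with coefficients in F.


intersection data:
  A12={x7} A14={x1,x6} A15={x2} A16={x10} A23={x8} A34={x11} A56={x3}
C dims 6,7; δ0: rk 5, SNF 1^5
Ȟ^0 = (6 − 5) − 0 = 1, so Ȟ^0 ≅ Z
Ȟ^1 = (7 − 0) − 5 = 2, so Ȟ^1 ≅ Z^2
Ȟ^2 = (0 − 0) − 0 = 0, so Ȟ^2 ≅ 0

Ȟ^0(U;F) ≅ Z, Ȟ^1(U;F) ≅ Z^2 and Ȟ^2(U;F) ≅ 0


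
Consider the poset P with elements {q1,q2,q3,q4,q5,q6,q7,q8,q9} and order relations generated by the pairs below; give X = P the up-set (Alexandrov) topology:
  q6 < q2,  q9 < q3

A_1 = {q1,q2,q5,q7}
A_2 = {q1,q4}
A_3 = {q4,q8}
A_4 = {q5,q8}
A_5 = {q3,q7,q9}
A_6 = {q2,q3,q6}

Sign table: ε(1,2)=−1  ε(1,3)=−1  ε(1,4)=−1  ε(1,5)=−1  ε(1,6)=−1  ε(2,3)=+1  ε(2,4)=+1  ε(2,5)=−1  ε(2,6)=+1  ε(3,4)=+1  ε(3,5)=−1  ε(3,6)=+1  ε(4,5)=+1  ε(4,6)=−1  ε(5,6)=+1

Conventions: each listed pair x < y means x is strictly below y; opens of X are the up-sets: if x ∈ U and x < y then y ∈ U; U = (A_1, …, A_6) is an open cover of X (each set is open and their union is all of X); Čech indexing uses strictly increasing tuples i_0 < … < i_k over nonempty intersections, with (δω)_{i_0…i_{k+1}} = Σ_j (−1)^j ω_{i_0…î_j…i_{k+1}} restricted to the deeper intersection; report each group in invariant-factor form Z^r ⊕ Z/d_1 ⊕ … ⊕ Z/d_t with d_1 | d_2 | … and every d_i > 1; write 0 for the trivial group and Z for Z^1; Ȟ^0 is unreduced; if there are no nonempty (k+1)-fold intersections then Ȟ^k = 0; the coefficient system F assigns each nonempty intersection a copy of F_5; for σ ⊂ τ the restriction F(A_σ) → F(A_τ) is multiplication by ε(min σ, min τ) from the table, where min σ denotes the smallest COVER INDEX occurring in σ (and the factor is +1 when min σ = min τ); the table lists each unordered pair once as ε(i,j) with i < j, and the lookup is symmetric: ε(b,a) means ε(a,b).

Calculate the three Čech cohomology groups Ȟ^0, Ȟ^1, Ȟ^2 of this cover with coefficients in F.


nonempty overlaps:
  A12={q1} A14={q5} A15={q7} A16={q2} A23={q4} A34={q8} A56={q3}
C dims 6,7; δ0: rk_F5 5
degree 0: 6−5−0 = 1 → Ȟ^0 ≅ Z/5
degree 1: 7−0−5 = 2 → Ȟ^1 ≅ Z/5 ⊕ Z/5
degree 2: 0−0−0 = 0 → Ȟ^2 ≅ 0

Ȟ^0 = Z/5; Ȟ^1 = Z/5 ⊕ Z/5; Ȟ^2 = 0


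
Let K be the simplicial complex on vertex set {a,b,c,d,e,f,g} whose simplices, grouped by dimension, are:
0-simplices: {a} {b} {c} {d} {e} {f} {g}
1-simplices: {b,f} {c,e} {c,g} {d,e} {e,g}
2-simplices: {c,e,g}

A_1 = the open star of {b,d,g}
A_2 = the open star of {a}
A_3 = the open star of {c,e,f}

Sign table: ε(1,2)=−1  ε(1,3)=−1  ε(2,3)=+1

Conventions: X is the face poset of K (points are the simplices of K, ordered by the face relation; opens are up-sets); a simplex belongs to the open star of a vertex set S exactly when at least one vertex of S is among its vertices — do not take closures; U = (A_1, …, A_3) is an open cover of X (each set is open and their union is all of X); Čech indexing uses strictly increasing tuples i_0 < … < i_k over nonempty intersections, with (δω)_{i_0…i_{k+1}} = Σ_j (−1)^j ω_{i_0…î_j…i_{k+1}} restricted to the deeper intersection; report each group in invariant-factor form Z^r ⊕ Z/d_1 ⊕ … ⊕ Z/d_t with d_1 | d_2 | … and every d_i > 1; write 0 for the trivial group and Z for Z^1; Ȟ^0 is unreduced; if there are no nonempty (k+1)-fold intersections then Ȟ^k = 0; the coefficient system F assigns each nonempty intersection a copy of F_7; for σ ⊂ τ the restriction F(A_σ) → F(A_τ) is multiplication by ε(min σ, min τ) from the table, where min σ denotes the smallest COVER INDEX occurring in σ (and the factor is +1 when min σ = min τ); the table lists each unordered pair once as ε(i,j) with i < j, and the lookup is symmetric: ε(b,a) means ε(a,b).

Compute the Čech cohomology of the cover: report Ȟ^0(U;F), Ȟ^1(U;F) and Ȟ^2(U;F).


nonempty intersections:
  A1={{b},{d},{g},{b,f},{c,g},{d,e},{e,g},{c,e,g}} A2={{a}} A3={{c},{e},{f},{b,f},{c,e},{c,g},{d,e},{e,g},{c,e,g}}
  A13={{b,f},{c,g},{d,e},{e,g},{c,e,g}}
C dims 3,1; δ0: rk_F7 1
Ȟ^0: (3−1)−0=2 ⇒ Z/7 ⊕ Z/7
Ȟ^1: (1−0)−1=0 ⇒ 0
Ȟ^2: (0−0)−0=0 ⇒ 0

Ȟ^0(U;F) ≅ Z/7 ⊕ Z/7; Ȟ^1(U;F) ≅ 0; Ȟ^2(U;F) ≅ 0


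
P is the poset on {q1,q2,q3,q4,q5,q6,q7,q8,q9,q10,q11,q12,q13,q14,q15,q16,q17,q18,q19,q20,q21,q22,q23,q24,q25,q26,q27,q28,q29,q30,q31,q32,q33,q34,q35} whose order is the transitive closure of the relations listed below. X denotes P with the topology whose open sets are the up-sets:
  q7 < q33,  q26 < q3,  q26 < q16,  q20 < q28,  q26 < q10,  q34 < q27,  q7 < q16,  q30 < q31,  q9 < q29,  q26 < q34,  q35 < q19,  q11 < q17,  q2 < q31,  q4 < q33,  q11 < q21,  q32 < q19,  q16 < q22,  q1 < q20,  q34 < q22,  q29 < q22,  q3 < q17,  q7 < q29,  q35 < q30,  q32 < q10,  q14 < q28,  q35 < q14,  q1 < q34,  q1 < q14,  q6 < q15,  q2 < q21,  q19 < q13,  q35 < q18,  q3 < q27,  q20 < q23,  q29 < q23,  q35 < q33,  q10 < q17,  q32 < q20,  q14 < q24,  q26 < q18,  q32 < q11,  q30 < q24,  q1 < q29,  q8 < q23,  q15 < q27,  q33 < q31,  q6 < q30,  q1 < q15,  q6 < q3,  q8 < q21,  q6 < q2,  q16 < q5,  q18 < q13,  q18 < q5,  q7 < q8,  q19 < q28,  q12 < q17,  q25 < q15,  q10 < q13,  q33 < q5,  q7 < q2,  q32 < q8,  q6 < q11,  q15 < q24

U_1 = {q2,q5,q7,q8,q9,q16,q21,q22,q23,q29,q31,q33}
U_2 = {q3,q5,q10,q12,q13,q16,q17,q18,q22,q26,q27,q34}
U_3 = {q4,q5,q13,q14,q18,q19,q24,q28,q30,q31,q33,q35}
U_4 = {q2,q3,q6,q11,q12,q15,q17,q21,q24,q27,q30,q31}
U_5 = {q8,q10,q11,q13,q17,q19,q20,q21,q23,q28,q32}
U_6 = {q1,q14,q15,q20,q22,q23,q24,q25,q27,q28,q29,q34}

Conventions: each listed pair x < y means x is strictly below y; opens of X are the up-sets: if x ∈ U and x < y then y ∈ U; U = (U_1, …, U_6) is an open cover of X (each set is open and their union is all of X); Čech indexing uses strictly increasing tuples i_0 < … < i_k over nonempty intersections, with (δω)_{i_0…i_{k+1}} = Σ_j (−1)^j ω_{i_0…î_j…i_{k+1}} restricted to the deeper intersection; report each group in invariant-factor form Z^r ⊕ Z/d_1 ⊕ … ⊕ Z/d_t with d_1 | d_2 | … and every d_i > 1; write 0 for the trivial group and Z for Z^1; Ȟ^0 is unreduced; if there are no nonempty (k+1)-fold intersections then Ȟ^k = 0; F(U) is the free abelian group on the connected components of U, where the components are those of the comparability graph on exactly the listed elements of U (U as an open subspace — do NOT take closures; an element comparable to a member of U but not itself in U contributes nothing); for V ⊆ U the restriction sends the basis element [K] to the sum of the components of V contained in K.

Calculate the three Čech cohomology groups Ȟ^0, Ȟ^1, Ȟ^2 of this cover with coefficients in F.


Ȟ^0(U;F) ≅ Z, Ȟ^1(U;F) ≅ 0, Ȟ^2(U;F) ≅ Z/2

nerve simplices:
  U12={q5,q16,q22} U13={q5,q31,q33} U14={q2,q21,q31} U15={q8,q21,q23} U16={q22,q23,q29} U23={q5,q13,q18} U24={q3,q12,q17,q27} U25={q10,q13,q17} U26={q22,q27,q34} U34={q24,q30,q31} U35={q13,q19,q28} U36={q14,q24,q28} U45={q11,q17,q21} U46={q15,q24,q27} U56={q20,q23,q28}
  U123={q5} U126={q22} U134={q31} U145={q21} U156={q23} U235={q13} U245={q17} U246={q27} U346={q24} U356={q28}
components per intersection:
  U1: {q2,q5,q7,q8,q9,q16,q21,q22,q23,q29,q31,q33}
  U2: {q3,q5,q10,q12,q13,q16,q17,q18,q22,q26,q27,q34}
  U3: {q4,q5,q13,q14,q18,q19,q24,q28,q30,q31,q33,q35}
  U4: {q2,q3,q6,q11,q12,q15,q17,q21,q24,q27,q30,q31}
  U5: {q8,q10,q11,q13,q17,q19,q20,q21,q23,q28,q32}
  U6: {q1,q14,q15,q20,q22,q23,q24,q25,q27,q28,q29,q34}
  U12: {q5,q16,q22}
  U13: {q5,q31,q33}
  U14: {q2,q21,q31}
  U15: {q8,q21,q23}
  U16: {q22,q23,q29}
  U23: {q5,q13,q18}
  U24: {q3,q12,q17,q27}
  U25: {q10,q13,q17}
  U26: {q22,q27,q34}
  U34: {q24,q30,q31}
  U35: {q13,q19,q28}
  U36: {q14,q24,q28}
  U45: {q11,q17,q21}
  U46: {q15,q24,q27}
  U56: {q20,q23,q28}
  U123: {q5}
  U126: {q22}
  U134: {q31}
  U145: {q21}
  U156: {q23}
  U235: {q13}
  U245: {q17}
  U246: {q27}
  U346: {q24}
  U356: {q28}
C dims 6,15,10; δ0: rk 5, SNF 1^5; δ1: rk 10, SNF 1^9·2
degree 0: 6−5−0 = 1 → Ȟ^0 ≅ Z
degree 1: 15−10−5 = 0 → Ȟ^1 ≅ 0
degree 2: 10−0−10 = 0 plus torsion [2] → Ȟ^2 ≅ Z/2


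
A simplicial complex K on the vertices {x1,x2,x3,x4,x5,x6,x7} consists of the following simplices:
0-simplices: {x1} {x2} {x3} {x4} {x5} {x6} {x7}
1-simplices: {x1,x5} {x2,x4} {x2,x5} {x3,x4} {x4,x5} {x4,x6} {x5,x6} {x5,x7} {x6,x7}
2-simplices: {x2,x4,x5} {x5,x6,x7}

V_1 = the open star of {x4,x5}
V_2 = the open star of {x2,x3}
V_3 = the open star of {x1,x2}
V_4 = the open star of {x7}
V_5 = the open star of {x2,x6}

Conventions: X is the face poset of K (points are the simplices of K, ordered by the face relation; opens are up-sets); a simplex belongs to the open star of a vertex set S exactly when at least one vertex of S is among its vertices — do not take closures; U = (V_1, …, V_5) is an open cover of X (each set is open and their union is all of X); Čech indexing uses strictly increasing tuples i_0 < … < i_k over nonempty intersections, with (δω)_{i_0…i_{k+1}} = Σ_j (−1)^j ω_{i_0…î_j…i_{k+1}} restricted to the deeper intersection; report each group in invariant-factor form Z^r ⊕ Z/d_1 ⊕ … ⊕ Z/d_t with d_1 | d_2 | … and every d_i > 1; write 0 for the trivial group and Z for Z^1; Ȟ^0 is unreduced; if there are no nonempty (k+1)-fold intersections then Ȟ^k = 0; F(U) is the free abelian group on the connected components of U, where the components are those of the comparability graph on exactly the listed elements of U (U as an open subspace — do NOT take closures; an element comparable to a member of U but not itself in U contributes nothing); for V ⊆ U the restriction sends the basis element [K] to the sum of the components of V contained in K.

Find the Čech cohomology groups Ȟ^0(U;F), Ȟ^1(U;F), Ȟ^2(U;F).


Ȟ^0 = Z,  Ȟ^1 = Z,  Ȟ^2 = 0

nonempty overlaps:
  V1={{x4},{x5},{x1,x5},{x2,x4},{x2,x5},{x3,x4},{x4,x5},{x4,x6},{x5,x6},{x5,x7},{x2,x4,x5},{x5,x6,x7}} V2={{x2},{x3},{x2,x4},{x2,x5},{x3,x4},{x2,x4,x5}} V3={{x1},{x2},{x1,x5},{x2,x4},{x2,x5},{x2,x4,x5}} V4={{x7},{x5,x7},{x6,x7},{x5,x6,x7}} V5={{x2},{x6},{x2,x4},{x2,x5},{x4,x6},{x5,x6},{x6,x7},{x2,x4,x5},{x5,x6,x7}}
  V12={{x2,x4},{x2,x5},{x3,x4},{x2,x4,x5}} V13={{x1,x5},{x2,x4},{x2,x5},{x2,x4,x5}} V14={{x5,x7},{x5,x6,x7}} V15={{x2,x4},{x2,x5},{x4,x6},{x5,x6},{x2,x4,x5},{x5,x6,x7}} V23={{x2},{x2,x4},{x2,x5},{x2,x4,x5}} V25={{x2},{x2,x4},{x2,x5},{x2,x4,x5}} V35={{x2},{x2,x4},{x2,x5},{x2,x4,x5}} V45={{x6,x7},{x5,x6,x7}}
  V123={{x2,x4},{x2,x5},{x2,x4,x5}} V125={{x2,x4},{x2,x5},{x2,x4,x5}} V135={{x2,x4},{x2,x5},{x2,x4,x5}} V145={{x5,x6,x7}} V235={{x2},{x2,x4},{x2,x5},{x2,x4,x5}}
  V1235={{x2,x4},{x2,x5},{x2,x4,x5}}
components per intersection:
  V1: {{x4},{x5},{x1,x5},{x2,x4},{x2,x5},{x3,x4},{x4,x5},{x4,x6},{x5,x6},{x5,x7},{x2,x4,x5},{x5,x6,x7}}
  V2: {{x2},{x2,x4},{x2,x5},{x2,x4,x5}} {{x3},{x3,x4}}
  V3: {{x1},{x1,x5}} {{x2},{x2,x4},{x2,x5},{x2,x4,x5}}
  V4: {{x7},{x5,x7},{x6,x7},{x5,x6,x7}}
  V5: {{x2},{x2,x4},{x2,x5},{x2,x4,x5}} {{x6},{x4,x6},{x5,x6},{x6,x7},{x5,x6,x7}}
  V12: {{x2,x4},{x2,x5},{x2,x4,x5}} {{x3,x4}}
  V13: {{x1,x5}} {{x2,x4},{x2,x5},{x2,x4,x5}}
  V14: {{x5,x7},{x5,x6,x7}}
  V15: {{x2,x4},{x2,x5},{x2,x4,x5}} {{x4,x6}} {{x5,x6},{x5,x6,x7}}
  V23: {{x2},{x2,x4},{x2,x5},{x2,x4,x5}}
  V25: {{x2},{x2,x4},{x2,x5},{x2,x4,x5}}
  V35: {{x2},{x2,x4},{x2,x5},{x2,x4,x5}}
  V45: {{x6,x7},{x5,x6,x7}}
  V123: {{x2,x4},{x2,x5},{x2,x4,x5}}
  V125: {{x2,x4},{x2,x5},{x2,x4,x5}}
  V135: {{x2,x4},{x2,x5},{x2,x4,x5}}
  V145: {{x5,x6,x7}}
  V235: {{x2},{x2,x4},{x2,x5},{x2,x4,x5}}
  V1235: {{x2,x4},{x2,x5},{x2,x4,x5}}
C dims 8,12,5,1; δ0: rk 7, SNF 1^7; δ1: rk 4, SNF 1^4; δ2: rk 1, SNF 1^1
degree 0: 8−7−0 = 1 → Ȟ^0 ≅ Z
degree 1: 12−4−7 = 1 → Ȟ^1 ≅ Z
degree 2: 5−1−4 = 0 → Ȟ^2 ≅ 0


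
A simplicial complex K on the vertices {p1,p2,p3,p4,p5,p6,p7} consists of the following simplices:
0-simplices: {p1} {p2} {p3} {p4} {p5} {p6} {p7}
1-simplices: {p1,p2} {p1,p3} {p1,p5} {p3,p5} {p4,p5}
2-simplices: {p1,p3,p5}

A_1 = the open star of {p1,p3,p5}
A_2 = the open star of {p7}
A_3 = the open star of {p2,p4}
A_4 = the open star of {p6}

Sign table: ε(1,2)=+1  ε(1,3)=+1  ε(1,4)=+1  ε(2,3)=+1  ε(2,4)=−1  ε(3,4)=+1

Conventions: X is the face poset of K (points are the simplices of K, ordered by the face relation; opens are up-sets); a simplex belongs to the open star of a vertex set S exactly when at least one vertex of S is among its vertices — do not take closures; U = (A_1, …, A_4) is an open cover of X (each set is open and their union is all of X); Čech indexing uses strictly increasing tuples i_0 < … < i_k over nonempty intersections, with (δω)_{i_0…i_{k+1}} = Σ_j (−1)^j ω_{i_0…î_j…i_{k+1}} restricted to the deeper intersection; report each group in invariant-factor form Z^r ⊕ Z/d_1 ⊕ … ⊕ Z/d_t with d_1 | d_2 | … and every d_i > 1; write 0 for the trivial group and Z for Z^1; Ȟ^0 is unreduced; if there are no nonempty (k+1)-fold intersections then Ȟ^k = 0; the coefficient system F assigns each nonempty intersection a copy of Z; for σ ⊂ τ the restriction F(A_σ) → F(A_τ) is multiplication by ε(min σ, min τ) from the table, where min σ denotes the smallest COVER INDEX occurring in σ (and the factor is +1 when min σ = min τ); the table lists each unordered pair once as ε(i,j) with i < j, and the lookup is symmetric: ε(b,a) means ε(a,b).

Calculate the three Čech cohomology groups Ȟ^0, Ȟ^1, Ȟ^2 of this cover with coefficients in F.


nerve of the cover:
  A1={{p1},{p3},{p5},{p1,p2},{p1,p3},{p1,p5},{p3,p5},{p4,p5},{p1,p3,p5}} A2={{p7}} A3={{p2},{p4},{p1,p2},{p4,p5}} A4={{p6}}
  A13={{p1,p2},{p4,p5}}
C dims 4,1; δ0: rk 1, SNF 1^1
Ȟ^0 = (4 − 1) − 0 = 3, so Ȟ^0 ≅ Z^3
Ȟ^1 = (1 − 0) − 1 = 0, so Ȟ^1 ≅ 0
Ȟ^2 = (0 − 0) − 0 = 0, so Ȟ^2 ≅ 0

Ȟ^0 = Z^3; Ȟ^1 = 0; Ȟ^2 = 0
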